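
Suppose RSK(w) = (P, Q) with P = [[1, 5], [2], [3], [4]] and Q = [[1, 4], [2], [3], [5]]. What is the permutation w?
4 3 2 5 1

Reverse RSK: for i = n, n-1, ..., 1, locate i in Q, remove the corresponding corner cell from P, and reverse-bump its entry up through P; the value ejected from row 1 is w(i).

So w = 4 3 2 5 1.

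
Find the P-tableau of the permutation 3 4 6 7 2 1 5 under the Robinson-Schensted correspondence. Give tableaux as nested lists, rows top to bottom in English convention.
P = [[1, 4, 5, 7], [2, 6], [3]]

Insert 3: appended to row 1. P = [[3]].
Insert 4: appended to row 1. P = [[3, 4]].
Insert 6: appended to row 1. P = [[3, 4, 6]].
Insert 7: appended to row 1. P = [[3, 4, 6, 7]].
Insert 2: 2 bumps 3 from row 1; 3 starts row 2. P = [[2, 4, 6, 7], [3]].
Insert 1: 1 bumps 2 from row 1; 2 bumps 3 from row 2; 3 starts row 3. P = [[1, 4, 6, 7], [2], [3]].
Insert 5: 5 bumps 6 from row 1; 6 appends to row 2. P = [[1, 4, 5, 7], [2, 6], [3]].

So P = [[1, 4, 5, 7], [2, 6], [3]].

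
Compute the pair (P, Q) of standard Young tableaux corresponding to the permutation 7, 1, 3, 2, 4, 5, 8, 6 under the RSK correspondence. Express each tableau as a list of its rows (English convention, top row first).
Insert each entry of the permutation into P by Schensted row insertion, recording in Q the position of each new cell.

After inserting 7: P = [[7]].
After inserting 1: P = [[1], [7]].
After inserting 3: P = [[1, 3], [7]].
After inserting 2: P = [[1, 2], [3], [7]].
After inserting 4: P = [[1, 2, 4], [3], [7]].
After inserting 5: P = [[1, 2, 4, 5], [3], [7]].
After inserting 8: P = [[1, 2, 4, 5, 8], [3], [7]].
After inserting 6: P = [[1, 2, 4, 5, 6], [3, 8], [7]].

So P = [[1, 2, 4, 5, 6], [3, 8], [7]], Q = [[1, 3, 5, 6, 7], [2, 8], [4]].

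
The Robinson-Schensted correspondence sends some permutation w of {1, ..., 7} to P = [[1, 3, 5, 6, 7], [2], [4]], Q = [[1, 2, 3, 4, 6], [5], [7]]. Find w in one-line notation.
Reverse the RSK construction: for i from n down to 1, find the cell of Q containing i, remove the entry at that cell from P, and reverse-bump it up through P; the value ejected from row 1 is w(i).

Step i=7: Q has 7 at row 3, column 1; remove 4 from row 3 of P and reverse-bump: 4 enters row 2 and ejects 2; 2 enters row 1 and ejects 1. So w(7) = 1. P is now [[2, 3, 5, 6, 7], [4]].
Step i=6: Q has 6 at row 1, column 5; remove that cell from P, ejecting 7. So w(6) = 7. P is now [[2, 3, 5, 6], [4]].
Step i=5: Q has 5 at row 2, column 1; remove 4 from row 2 of P and reverse-bump: 4 enters row 1 and ejects 3. So w(5) = 3. P is now [[2, 4, 5, 6]].
Step i=4: Q has 4 at row 1, column 4; remove that cell from P, ejecting 6. So w(4) = 6. P is now [[2, 4, 5]].
Step i=3: Q has 3 at row 1, column 3; remove that cell from P, ejecting 5. So w(3) = 5. P is now [[2, 4]].
Step i=2: Q has 2 at row 1, column 2; remove that cell from P, ejecting 4. So w(2) = 4. P is now [[2]].
Step i=1: Q has 1 at row 1, column 1; remove that cell from P, ejecting 2. So w(1) = 2. P is now [].

So w = 2 4 5 6 3 7 1.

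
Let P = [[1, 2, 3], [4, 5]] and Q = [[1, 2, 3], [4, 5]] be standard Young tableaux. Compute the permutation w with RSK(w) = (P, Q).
1 4 5 2 3

Reverse RSK: for i = n, n-1, ..., 1, locate i in Q, remove the corresponding corner cell from P, and reverse-bump its entry up through P; the value ejected from row 1 is w(i).

So w = 1 4 5 2 3.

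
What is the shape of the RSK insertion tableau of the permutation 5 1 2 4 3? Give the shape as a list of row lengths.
[3, 1, 1]

Row-insert each entry into an empty tableau.

After inserting 5: P = [[5]].
After inserting 1: P = [[1], [5]].
After inserting 2: P = [[1, 2], [5]].
After inserting 4: P = [[1, 2, 4], [5]].
After inserting 3: P = [[1, 2, 3], [4], [5]].

The final insertion tableau P = [[1, 2, 3], [4], [5]] has shape [3, 1, 1].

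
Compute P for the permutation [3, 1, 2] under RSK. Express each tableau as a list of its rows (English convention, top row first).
P = [[1, 2], [3]]

Insert 3: appended to row 1. P = [[3]].
Insert 1: 1 bumps 3 from row 1; 3 starts row 2. P = [[1], [3]].
Insert 2: appended to row 1. P = [[1, 2], [3]].

So P = [[1, 2], [3]].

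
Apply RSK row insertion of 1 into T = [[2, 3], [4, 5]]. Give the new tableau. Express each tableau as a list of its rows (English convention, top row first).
In row 1, 1 replaces 2 (the leftmost entry greater than 1); 2 is bumped to row 2. In row 2, 2 replaces 4 (the leftmost entry greater than 2); 4 is bumped to row 3. 4 starts a new row 3. The new tableau is [[1, 3], [2, 5], [4]].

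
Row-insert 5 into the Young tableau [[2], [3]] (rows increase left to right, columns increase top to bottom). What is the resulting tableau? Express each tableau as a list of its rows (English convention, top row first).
5 is larger than every entry of row 1, so it is appended to row 1. The new tableau is [[2, 5], [3]].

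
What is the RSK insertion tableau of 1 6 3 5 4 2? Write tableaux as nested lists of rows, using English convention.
P = [[1, 2, 4], [3], [5], [6]]

Insert 1: appended to row 1. P = [[1]].
Insert 6: appended to row 1. P = [[1, 6]].
Insert 3: 3 bumps 6 from row 1; 6 starts row 2. P = [[1, 3], [6]].
Insert 5: appended to row 1. P = [[1, 3, 5], [6]].
Insert 4: 4 bumps 5 from row 1; 5 bumps 6 from row 2; 6 starts row 3. P = [[1, 3, 4], [5], [6]].
Insert 2: 2 bumps 3 from row 1; 3 bumps 5 from row 2; 5 bumps 6 from row 3; 6 starts row 4. P = [[1, 2, 4], [3], [5], [6]].

So P = [[1, 2, 4], [3], [5], [6]].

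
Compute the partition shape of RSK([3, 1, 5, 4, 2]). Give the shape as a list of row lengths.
Row-insert each entry into an empty tableau.

After inserting 3: P = [[3]].
After inserting 1: P = [[1], [3]].
After inserting 5: P = [[1, 5], [3]].
After inserting 4: P = [[1, 4], [3, 5]].
After inserting 2: P = [[1, 2], [3, 4], [5]].

The final insertion tableau P = [[1, 2], [3, 4], [5]] has shape [2, 2, 1].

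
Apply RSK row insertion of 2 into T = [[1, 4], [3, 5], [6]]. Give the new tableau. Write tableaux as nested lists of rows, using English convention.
In row 1, 2 replaces 4 (the leftmost entry greater than 2); 4 is bumped to row 2. In row 2, 4 replaces 5 (the leftmost entry greater than 4); 5 is bumped to row 3. In row 3, 5 replaces 6 (the leftmost entry greater than 5); 6 is bumped to row 4. 6 starts a new row 4. The new tableau is [[1, 2], [3, 4], [5], [6]].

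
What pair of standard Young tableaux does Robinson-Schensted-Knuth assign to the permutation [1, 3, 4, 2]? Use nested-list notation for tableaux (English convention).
Insert each entry of the permutation into P by Schensted row insertion, recording in Q the position of each new cell.

Insert 1: appended to row 1. P = [[1]].
Insert 3: appended to row 1. P = [[1, 3]].
Insert 4: appended to row 1. P = [[1, 3, 4]].
Insert 2: 2 bumps 3 from row 1; 3 starts row 2. P = [[1, 2, 4], [3]].

So P = [[1, 2, 4], [3]], Q = [[1, 2, 3], [4]].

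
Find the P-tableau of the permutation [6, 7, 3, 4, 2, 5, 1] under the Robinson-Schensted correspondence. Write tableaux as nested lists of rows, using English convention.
P = [[1, 4, 5], [2, 7], [3], [6]]

Insert 6: appended to row 1. P = [[6]].
Insert 7: appended to row 1. P = [[6, 7]].
Insert 3: 3 bumps 6 from row 1; 6 starts row 2. P = [[3, 7], [6]].
Insert 4: 4 bumps 7 from row 1; 7 appends to row 2. P = [[3, 4], [6, 7]].
Insert 2: 2 bumps 3 from row 1; 3 bumps 6 from row 2; 6 starts row 3. P = [[2, 4], [3, 7], [6]].
Insert 5: appended to row 1. P = [[2, 4, 5], [3, 7], [6]].
Insert 1: 1 bumps 2 from row 1; 2 bumps 3 from row 2; 3 bumps 6 from row 3; 6 starts row 4. P = [[1, 4, 5], [2, 7], [3], [6]].

So P = [[1, 4, 5], [2, 7], [3], [6]].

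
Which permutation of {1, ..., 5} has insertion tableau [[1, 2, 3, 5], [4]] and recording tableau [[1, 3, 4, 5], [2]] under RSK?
Reverse the RSK construction: for i from n down to 1, find the cell of Q containing i, remove the entry at that cell from P, and reverse-bump it up through P; the value ejected from row 1 is w(i).

Step i=5: Q has 5 at row 1, column 4; remove that cell from P, ejecting 5. So w(5) = 5. P is now [[1, 2, 3], [4]].
Step i=4: Q has 4 at row 1, column 3; remove that cell from P, ejecting 3. So w(4) = 3. P is now [[1, 2], [4]].
Step i=3: Q has 3 at row 1, column 2; remove that cell from P, ejecting 2. So w(3) = 2. P is now [[1], [4]].
Step i=2: Q has 2 at row 2, column 1; remove 4 from row 2 of P and reverse-bump: 4 enters row 1 and ejects 1. So w(2) = 1. P is now [[4]].
Step i=1: Q has 1 at row 1, column 1; remove that cell from P, ejecting 4. So w(1) = 4. P is now [].

So w = 4 1 2 3 5.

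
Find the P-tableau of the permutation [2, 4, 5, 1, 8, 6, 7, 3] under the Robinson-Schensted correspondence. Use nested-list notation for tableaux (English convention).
Insert 2: appended to row 1. P = [[2]].
Insert 4: appended to row 1. P = [[2, 4]].
Insert 5: appended to row 1. P = [[2, 4, 5]].
Insert 1: 1 bumps 2 from row 1; 2 starts row 2. P = [[1, 4, 5], [2]].
Insert 8: appended to row 1. P = [[1, 4, 5, 8], [2]].
Insert 6: 6 bumps 8 from row 1; 8 appends to row 2. P = [[1, 4, 5, 6], [2, 8]].
Insert 7: appended to row 1. P = [[1, 4, 5, 6, 7], [2, 8]].
Insert 3: 3 bumps 4 from row 1; 4 bumps 8 from row 2; 8 starts row 3. P = [[1, 3, 5, 6, 7], [2, 4], [8]].

So P = [[1, 3, 5, 6, 7], [2, 4], [8]].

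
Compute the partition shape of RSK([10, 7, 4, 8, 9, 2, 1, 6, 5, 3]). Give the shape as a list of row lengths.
[3, 2, 2, 2, 1]

RSK row insertion gives P = [[1, 3, 9], [2, 5], [4, 6], [7, 8], [10]], which has shape [3, 2, 2, 2, 1].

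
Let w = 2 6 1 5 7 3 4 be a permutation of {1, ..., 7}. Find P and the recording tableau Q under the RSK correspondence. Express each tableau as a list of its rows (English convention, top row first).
Insert each entry of the permutation into P by Schensted row insertion, recording in Q the position of each new cell.

Insert 2: appended to row 1. P = [[2]], Q = [[1]].
Insert 6: appended to row 1. P = [[2, 6]], Q = [[1, 2]].
Insert 1: 1 bumps 2 from row 1; 2 starts row 2. P = [[1, 6], [2]], Q = [[1, 2], [3]].
Insert 5: 5 bumps 6 from row 1; 6 appends to row 2. P = [[1, 5], [2, 6]], Q = [[1, 2], [3, 4]].
Insert 7: appended to row 1. P = [[1, 5, 7], [2, 6]], Q = [[1, 2, 5], [3, 4]].
Insert 3: 3 bumps 5 from row 1; 5 bumps 6 from row 2; 6 starts row 3. P = [[1, 3, 7], [2, 5], [6]], Q = [[1, 2, 5], [3, 4], [6]].
Insert 4: 4 bumps 7 from row 1; 7 appends to row 2. P = [[1, 3, 4], [2, 5, 7], [6]], Q = [[1, 2, 5], [3, 4, 7], [6]].

So P = [[1, 3, 4], [2, 5, 7], [6]], Q = [[1, 2, 5], [3, 4, 7], [6]].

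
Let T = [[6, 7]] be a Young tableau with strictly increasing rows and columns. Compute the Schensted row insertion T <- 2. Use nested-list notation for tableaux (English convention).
In row 1, 2 replaces 6 (the leftmost entry greater than 2); 6 is bumped to row 2. 6 starts a new row 2. The new tableau is [[2, 7], [6]].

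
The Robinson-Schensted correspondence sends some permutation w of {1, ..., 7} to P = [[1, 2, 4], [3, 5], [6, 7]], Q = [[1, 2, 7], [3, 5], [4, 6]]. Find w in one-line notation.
6 7 3 1 5 2 4

Reverse the RSK construction: for i from n down to 1, find the cell of Q containing i, remove the entry at that cell from P, and reverse-bump it up through P; the value ejected from row 1 is w(i).

Step i=7: Q has 7 at row 1, column 3; remove that cell from P, ejecting 4. So w(7) = 4. P is now [[1, 2], [3, 5], [6, 7]].
Step i=6: Q has 6 at row 3, column 2; remove 7 from row 3 of P and reverse-bump: 7 enters row 2 and ejects 5; 5 enters row 1 and ejects 2. So w(6) = 2. P is now [[1, 5], [3, 7], [6]].
Step i=5: Q has 5 at row 2, column 2; remove 7 from row 2 of P and reverse-bump: 7 enters row 1 and ejects 5. So w(5) = 5. P is now [[1, 7], [3], [6]].
Step i=4: Q has 4 at row 3, column 1; remove 6 from row 3 of P and reverse-bump: 6 enters row 2 and ejects 3; 3 enters row 1 and ejects 1. So w(4) = 1. P is now [[3, 7], [6]].
Step i=3: Q has 3 at row 2, column 1; remove 6 from row 2 of P and reverse-bump: 6 enters row 1 and ejects 3. So w(3) = 3. P is now [[6, 7]].
Step i=2: Q has 2 at row 1, column 2; remove that cell from P, ejecting 7. So w(2) = 7. P is now [[6]].
Step i=1: Q has 1 at row 1, column 1; remove that cell from P, ejecting 6. So w(1) = 6. P is now [].

So w = 6 7 3 1 5 2 4.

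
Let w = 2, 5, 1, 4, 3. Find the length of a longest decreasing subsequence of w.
3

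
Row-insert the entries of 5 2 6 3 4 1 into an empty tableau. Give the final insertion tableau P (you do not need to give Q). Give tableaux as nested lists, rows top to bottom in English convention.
P = [[1, 3, 4], [2, 6], [5]]

After inserting 5: P = [[5]].
After inserting 2: P = [[2], [5]].
After inserting 6: P = [[2, 6], [5]].
After inserting 3: P = [[2, 3], [5, 6]].
After inserting 4: P = [[2, 3, 4], [5, 6]].
After inserting 1: P = [[1, 3, 4], [2, 6], [5]].

So P = [[1, 3, 4], [2, 6], [5]].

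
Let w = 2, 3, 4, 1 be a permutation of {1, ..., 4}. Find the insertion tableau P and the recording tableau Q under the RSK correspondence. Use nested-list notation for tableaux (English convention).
P = [[1, 3, 4], [2]], Q = [[1, 2, 3], [4]]

Insert each entry of the permutation into P by Schensted row insertion, recording in Q the position of each new cell.

Insert 2: appended to row 1. P = [[2]].
Insert 3: appended to row 1. P = [[2, 3]].
Insert 4: appended to row 1. P = [[2, 3, 4]].
Insert 1: 1 bumps 2 from row 1; 2 starts row 2. P = [[1, 3, 4], [2]].

So P = [[1, 3, 4], [2]], Q = [[1, 2, 3], [4]].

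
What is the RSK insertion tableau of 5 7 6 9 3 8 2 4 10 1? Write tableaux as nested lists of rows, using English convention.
P = [[1, 4, 8, 10], [2, 6], [3, 9], [5], [7]]

Insert 5: appended to row 1. P = [[5]].
Insert 7: appended to row 1. P = [[5, 7]].
Insert 6: 6 bumps 7 from row 1; 7 starts row 2. P = [[5, 6], [7]].
Insert 9: appended to row 1. P = [[5, 6, 9], [7]].
Insert 3: 3 bumps 5 from row 1; 5 bumps 7 from row 2; 7 starts row 3. P = [[3, 6, 9], [5], [7]].
Insert 8: 8 bumps 9 from row 1; 9 appends to row 2. P = [[3, 6, 8], [5, 9], [7]].
Insert 2: 2 bumps 3 from row 1; 3 bumps 5 from row 2; 5 bumps 7 from row 3; 7 starts row 4. P = [[2, 6, 8], [3, 9], [5], [7]].
Insert 4: 4 bumps 6 from row 1; 6 bumps 9 from row 2; 9 appends to row 3. P = [[2, 4, 8], [3, 6], [5, 9], [7]].
Insert 10: appended to row 1. P = [[2, 4, 8, 10], [3, 6], [5, 9], [7]].
Insert 1: 1 bumps 2 from row 1; 2 bumps 3 from row 2; 3 bumps 5 from row 3; 5 bumps 7 from row 4; 7 starts row 5. P = [[1, 4, 8, 10], [2, 6], [3, 9], [5], [7]].

So P = [[1, 4, 8, 10], [2, 6], [3, 9], [5], [7]].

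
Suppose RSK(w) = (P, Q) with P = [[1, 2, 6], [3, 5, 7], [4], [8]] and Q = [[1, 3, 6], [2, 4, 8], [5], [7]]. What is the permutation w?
Reverse the RSK construction: for i from n down to 1, find the cell of Q containing i, remove the entry at that cell from P, and reverse-bump it up through P; the value ejected from row 1 is w(i).

Step i=8: Q has 8 at row 2, column 3; remove 7 from row 2 of P and reverse-bump: 7 enters row 1 and ejects 6. So w(8) = 6. P is now [[1, 2, 7], [3, 5], [4], [8]].
Step i=7: Q has 7 at row 4, column 1; remove 8 from row 4 of P and reverse-bump: 8 enters row 3 and ejects 4; 4 enters row 2 and ejects 3; 3 enters row 1 and ejects 2. So w(7) = 2. P is now [[1, 3, 7], [4, 5], [8]].
Step i=6: Q has 6 at row 1, column 3; remove that cell from P, ejecting 7. So w(6) = 7. P is now [[1, 3], [4, 5], [8]].
Step i=5: Q has 5 at row 3, column 1; remove 8 from row 3 of P and reverse-bump: 8 enters row 2 and ejects 5; 5 enters row 1 and ejects 3. So w(5) = 3. P is now [[1, 5], [4, 8]].
Step i=4: Q has 4 at row 2, column 2; remove 8 from row 2 of P and reverse-bump: 8 enters row 1 and ejects 5. So w(4) = 5. P is now [[1, 8], [4]].
Step i=3: Q has 3 at row 1, column 2; remove that cell from P, ejecting 8. So w(3) = 8. P is now [[1], [4]].
Step i=2: Q has 2 at row 2, column 1; remove 4 from row 2 of P and reverse-bump: 4 enters row 1 and ejects 1. So w(2) = 1. P is now [[4]].
Step i=1: Q has 1 at row 1, column 1; remove that cell from P, ejecting 4. So w(1) = 4. P is now [].

So w = 4 1 8 5 3 7 2 6.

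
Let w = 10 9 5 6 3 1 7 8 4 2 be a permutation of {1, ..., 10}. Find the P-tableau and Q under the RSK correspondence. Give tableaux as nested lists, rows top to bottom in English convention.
P = [[1, 2, 7, 8], [3, 4], [5, 6], [9], [10]], Q = [[1, 4, 7, 8], [2, 9], [3, 10], [5], [6]]

Insert each entry of the permutation into P by Schensted row insertion, recording in Q the position of each new cell.

Insert 10: appended to row 1. P = [[10]].
Insert 9: 9 bumps 10 from row 1; 10 starts row 2. P = [[9], [10]].
Insert 5: 5 bumps 9 from row 1; 9 bumps 10 from row 2; 10 starts row 3. P = [[5], [9], [10]].
Insert 6: appended to row 1. P = [[5, 6], [9], [10]].
Insert 3: 3 bumps 5 from row 1; 5 bumps 9 from row 2; 9 bumps 10 from row 3; 10 starts row 4. P = [[3, 6], [5], [9], [10]].
Insert 1: 1 bumps 3 from row 1; 3 bumps 5 from row 2; 5 bumps 9 from row 3; 9 bumps 10 from row 4; 10 starts row 5. P = [[1, 6], [3], [5], [9], [10]].
Insert 7: appended to row 1. P = [[1, 6, 7], [3], [5], [9], [10]].
Insert 8: appended to row 1. P = [[1, 6, 7, 8], [3], [5], [9], [10]].
Insert 4: 4 bumps 6 from row 1; 6 appends to row 2. P = [[1, 4, 7, 8], [3, 6], [5], [9], [10]].
Insert 2: 2 bumps 4 from row 1; 4 bumps 6 from row 2; 6 appends to row 3. P = [[1, 2, 7, 8], [3, 4], [5, 6], [9], [10]].

So P = [[1, 2, 7, 8], [3, 4], [5, 6], [9], [10]], Q = [[1, 4, 7, 8], [2, 9], [3, 10], [5], [6]].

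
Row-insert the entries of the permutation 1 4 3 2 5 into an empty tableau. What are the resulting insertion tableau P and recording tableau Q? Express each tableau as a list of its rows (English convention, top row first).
P = [[1, 2, 5], [3], [4]], Q = [[1, 2, 5], [3], [4]]

Insert each entry of the permutation into P by Schensted row insertion, recording in Q the position of each new cell.

After inserting 1: P = [[1]].
After inserting 4: P = [[1, 4]].
After inserting 3: P = [[1, 3], [4]].
After inserting 2: P = [[1, 2], [3], [4]].
After inserting 5: P = [[1, 2, 5], [3], [4]].

So P = [[1, 2, 5], [3], [4]], Q = [[1, 2, 5], [3], [4]].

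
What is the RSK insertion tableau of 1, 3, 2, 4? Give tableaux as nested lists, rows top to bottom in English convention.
P = [[1, 2, 4], [3]]

Insert 1: appended to row 1. P = [[1]].
Insert 3: appended to row 1. P = [[1, 3]].
Insert 2: 2 bumps 3 from row 1; 3 starts row 2. P = [[1, 2], [3]].
Insert 4: appended to row 1. P = [[1, 2, 4], [3]].

So P = [[1, 2, 4], [3]].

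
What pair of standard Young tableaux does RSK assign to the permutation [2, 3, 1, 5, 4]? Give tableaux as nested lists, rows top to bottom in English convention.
P = [[1, 3, 4], [2, 5]], Q = [[1, 2, 4], [3, 5]]

Insert each entry of the permutation into P by Schensted row insertion, recording in Q the position of each new cell.

Insert 2: appended to row 1. P = [[2]], Q = [[1]].
Insert 3: appended to row 1. P = [[2, 3]], Q = [[1, 2]].
Insert 1: 1 bumps 2 from row 1; 2 starts row 2. P = [[1, 3], [2]], Q = [[1, 2], [3]].
Insert 5: appended to row 1. P = [[1, 3, 5], [2]], Q = [[1, 2, 4], [3]].
Insert 4: 4 bumps 5 from row 1; 5 appends to row 2. P = [[1, 3, 4], [2, 5]], Q = [[1, 2, 4], [3, 5]].

So P = [[1, 3, 4], [2, 5]], Q = [[1, 2, 4], [3, 5]].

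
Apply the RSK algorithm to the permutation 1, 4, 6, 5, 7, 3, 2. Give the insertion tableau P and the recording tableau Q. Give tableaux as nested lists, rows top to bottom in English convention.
Insert each entry of the permutation into P by Schensted row insertion, recording in Q the position of each new cell.

Insert 1: appended to row 1. P = [[1]], Q = [[1]].
Insert 4: appended to row 1. P = [[1, 4]], Q = [[1, 2]].
Insert 6: appended to row 1. P = [[1, 4, 6]], Q = [[1, 2, 3]].
Insert 5: 5 bumps 6 from row 1; 6 starts row 2. P = [[1, 4, 5], [6]], Q = [[1, 2, 3], [4]].
Insert 7: appended to row 1. P = [[1, 4, 5, 7], [6]], Q = [[1, 2, 3, 5], [4]].
Insert 3: 3 bumps 4 from row 1; 4 bumps 6 from row 2; 6 starts row 3. P = [[1, 3, 5, 7], [4], [6]], Q = [[1, 2, 3, 5], [4], [6]].
Insert 2: 2 bumps 3 from row 1; 3 bumps 4 from row 2; 4 bumps 6 from row 3; 6 starts row 4. P = [[1, 2, 5, 7], [3], [4], [6]], Q = [[1, 2, 3, 5], [4], [6], [7]].

So P = [[1, 2, 5, 7], [3], [4], [6]], Q = [[1, 2, 3, 5], [4], [6], [7]].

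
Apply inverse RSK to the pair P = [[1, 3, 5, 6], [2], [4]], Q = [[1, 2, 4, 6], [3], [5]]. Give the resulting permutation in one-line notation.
2 4 3 5 1 6

Reverse the RSK construction: for i from n down to 1, find the cell of Q containing i, remove the entry at that cell from P, and reverse-bump it up through P; the value ejected from row 1 is w(i).

Step i=6: Q has 6 at row 1, column 4; remove that cell from P, ejecting 6. So w(6) = 6. P is now [[1, 3, 5], [2], [4]].
Step i=5: Q has 5 at row 3, column 1; remove 4 from row 3 of P and reverse-bump: 4 enters row 2 and ejects 2; 2 enters row 1 and ejects 1. So w(5) = 1. P is now [[2, 3, 5], [4]].
Step i=4: Q has 4 at row 1, column 3; remove that cell from P, ejecting 5. So w(4) = 5. P is now [[2, 3], [4]].
Step i=3: Q has 3 at row 2, column 1; remove 4 from row 2 of P and reverse-bump: 4 enters row 1 and ejects 3. So w(3) = 3. P is now [[2, 4]].
Step i=2: Q has 2 at row 1, column 2; remove that cell from P, ejecting 4. So w(2) = 4. P is now [[2]].
Step i=1: Q has 1 at row 1, column 1; remove that cell from P, ejecting 2. So w(1) = 2. P is now [].

So w = 2 4 3 5 1 6.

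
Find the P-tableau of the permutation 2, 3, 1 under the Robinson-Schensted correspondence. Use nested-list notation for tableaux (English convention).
P = [[1, 3], [2]]

Insert 2: appended to row 1. P = [[2]].
Insert 3: appended to row 1. P = [[2, 3]].
Insert 1: 1 bumps 2 from row 1; 2 starts row 2. P = [[1, 3], [2]].

So P = [[1, 3], [2]].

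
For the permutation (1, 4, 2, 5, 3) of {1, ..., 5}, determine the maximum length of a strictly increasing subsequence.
3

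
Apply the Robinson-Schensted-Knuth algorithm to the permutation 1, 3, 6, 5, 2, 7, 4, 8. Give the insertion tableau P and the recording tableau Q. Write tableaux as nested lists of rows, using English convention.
P = [[1, 2, 4, 7, 8], [3, 5], [6]], Q = [[1, 2, 3, 6, 8], [4, 7], [5]]

Insert each entry of the permutation into P by Schensted row insertion, recording in Q the position of each new cell.

Insert 1: appended to row 1. P = [[1]].
Insert 3: appended to row 1. P = [[1, 3]].
Insert 6: appended to row 1. P = [[1, 3, 6]].
Insert 5: 5 bumps 6 from row 1; 6 starts row 2. P = [[1, 3, 5], [6]].
Insert 2: 2 bumps 3 from row 1; 3 bumps 6 from row 2; 6 starts row 3. P = [[1, 2, 5], [3], [6]].
Insert 7: appended to row 1. P = [[1, 2, 5, 7], [3], [6]].
Insert 4: 4 bumps 5 from row 1; 5 appends to row 2. P = [[1, 2, 4, 7], [3, 5], [6]].
Insert 8: appended to row 1. P = [[1, 2, 4, 7, 8], [3, 5], [6]].

So P = [[1, 2, 4, 7, 8], [3, 5], [6]], Q = [[1, 2, 3, 6, 8], [4, 7], [5]].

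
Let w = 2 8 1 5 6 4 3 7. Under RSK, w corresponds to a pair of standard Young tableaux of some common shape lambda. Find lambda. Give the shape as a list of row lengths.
[4, 2, 1, 1]

Row-insert each entry into an empty tableau.

After inserting 2: P = [[2]].
After inserting 8: P = [[2, 8]].
After inserting 1: P = [[1, 8], [2]].
After inserting 5: P = [[1, 5], [2, 8]].
After inserting 6: P = [[1, 5, 6], [2, 8]].
After inserting 4: P = [[1, 4, 6], [2, 5], [8]].
After inserting 3: P = [[1, 3, 6], [2, 4], [5], [8]].
After inserting 7: P = [[1, 3, 6, 7], [2, 4], [5], [8]].

The final insertion tableau P = [[1, 3, 6, 7], [2, 4], [5], [8]] has shape [4, 2, 1, 1].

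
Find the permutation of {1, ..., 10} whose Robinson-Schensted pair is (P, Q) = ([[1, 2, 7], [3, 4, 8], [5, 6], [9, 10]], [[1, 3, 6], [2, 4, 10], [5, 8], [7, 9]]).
9 5 10 6 3 8 1 4 2 7

Reverse the RSK construction: for i from n down to 1, find the cell of Q containing i, remove the entry at that cell from P, and reverse-bump it up through P; the value ejected from row 1 is w(i).

Step i=10: Q has 10 at row 2, column 3; remove 8 from row 2 of P and reverse-bump: 8 enters row 1 and ejects 7. So w(10) = 7. P is now [[1, 2, 8], [3, 4], [5, 6], [9, 10]].
Step i=9: Q has 9 at row 4, column 2; remove 10 from row 4 of P and reverse-bump: 10 enters row 3 and ejects 6; 6 enters row 2 and ejects 4; 4 enters row 1 and ejects 2. So w(9) = 2. P is now [[1, 4, 8], [3, 6], [5, 10], [9]].
Step i=8: Q has 8 at row 3, column 2; remove 10 from row 3 of P and reverse-bump: 10 enters row 2 and ejects 6; 6 enters row 1 and ejects 4. So w(8) = 4. P is now [[1, 6, 8], [3, 10], [5], [9]].
Step i=7: Q has 7 at row 4, column 1; remove 9 from row 4 of P and reverse-bump: 9 enters row 3 and ejects 5; 5 enters row 2 and ejects 3; 3 enters row 1 and ejects 1. So w(7) = 1. P is now [[3, 6, 8], [5, 10], [9]].
Step i=6: Q has 6 at row 1, column 3; remove that cell from P, ejecting 8. So w(6) = 8. P is now [[3, 6], [5, 10], [9]].
Step i=5: Q has 5 at row 3, column 1; remove 9 from row 3 of P and reverse-bump: 9 enters row 2 and ejects 5; 5 enters row 1 and ejects 3. So w(5) = 3. P is now [[5, 6], [9, 10]].
Step i=4: Q has 4 at row 2, column 2; remove 10 from row 2 of P and reverse-bump: 10 enters row 1 and ejects 6. So w(4) = 6. P is now [[5, 10], [9]].
Step i=3: Q has 3 at row 1, column 2; remove that cell from P, ejecting 10. So w(3) = 10. P is now [[5], [9]].
Step i=2: Q has 2 at row 2, column 1; remove 9 from row 2 of P and reverse-bump: 9 enters row 1 and ejects 5. So w(2) = 5. P is now [[9]].
Step i=1: Q has 1 at row 1, column 1; remove that cell from P, ejecting 9. So w(1) = 9. P is now [].

So w = 9 5 10 6 3 8 1 4 2 7.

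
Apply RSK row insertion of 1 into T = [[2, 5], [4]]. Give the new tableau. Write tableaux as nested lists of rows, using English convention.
[[1, 5], [2], [4]]

In row 1, 1 replaces 2 (the leftmost entry greater than 1); 2 is bumped to row 2. In row 2, 2 replaces 4 (the leftmost entry greater than 2); 4 is bumped to row 3. 4 starts a new row 3. The new tableau is [[1, 5], [2], [4]].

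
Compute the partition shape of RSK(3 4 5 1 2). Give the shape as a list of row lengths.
[3, 2]

RSK row insertion gives P = [[1, 2, 5], [3, 4]], which has shape [3, 2].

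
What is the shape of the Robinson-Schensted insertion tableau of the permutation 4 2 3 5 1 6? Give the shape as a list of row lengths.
RSK row insertion gives P = [[1, 3, 5, 6], [2], [4]], which has shape [4, 1, 1].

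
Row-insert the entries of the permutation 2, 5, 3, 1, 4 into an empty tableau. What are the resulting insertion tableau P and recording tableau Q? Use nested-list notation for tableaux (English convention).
Insert each entry of the permutation into P by Schensted row insertion, recording in Q the position of each new cell.

Insert 2: appended to row 1. P = [[2]].
Insert 5: appended to row 1. P = [[2, 5]].
Insert 3: 3 bumps 5 from row 1; 5 starts row 2. P = [[2, 3], [5]].
Insert 1: 1 bumps 2 from row 1; 2 bumps 5 from row 2; 5 starts row 3. P = [[1, 3], [2], [5]].
Insert 4: appended to row 1. P = [[1, 3, 4], [2], [5]].

So P = [[1, 3, 4], [2], [5]], Q = [[1, 2, 5], [3], [4]].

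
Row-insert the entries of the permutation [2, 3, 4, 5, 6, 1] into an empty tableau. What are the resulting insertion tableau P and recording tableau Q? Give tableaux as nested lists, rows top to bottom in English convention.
Insert each entry of the permutation into P by Schensted row insertion, recording in Q the position of each new cell.

After inserting 2: P = [[2]].
After inserting 3: P = [[2, 3]].
After inserting 4: P = [[2, 3, 4]].
After inserting 5: P = [[2, 3, 4, 5]].
After inserting 6: P = [[2, 3, 4, 5, 6]].
After inserting 1: P = [[1, 3, 4, 5, 6], [2]].

So P = [[1, 3, 4, 5, 6], [2]], Q = [[1, 2, 3, 4, 5], [6]].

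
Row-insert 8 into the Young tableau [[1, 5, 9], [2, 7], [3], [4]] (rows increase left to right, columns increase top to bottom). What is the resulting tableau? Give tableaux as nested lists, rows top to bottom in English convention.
In row 1, 8 replaces 9 (the leftmost entry greater than 8); 9 is bumped to row 2. 9 is appended to row 2. The new tableau is [[1, 5, 8], [2, 7, 9], [3], [4]].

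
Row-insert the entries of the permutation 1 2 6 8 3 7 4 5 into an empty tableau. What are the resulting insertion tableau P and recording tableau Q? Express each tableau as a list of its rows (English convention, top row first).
Insert each entry of the permutation into P by Schensted row insertion, recording in Q the position of each new cell.

Insert 1: appended to row 1. P = [[1]].
Insert 2: appended to row 1. P = [[1, 2]].
Insert 6: appended to row 1. P = [[1, 2, 6]].
Insert 8: appended to row 1. P = [[1, 2, 6, 8]].
Insert 3: 3 bumps 6 from row 1; 6 starts row 2. P = [[1, 2, 3, 8], [6]].
Insert 7: 7 bumps 8 from row 1; 8 appends to row 2. P = [[1, 2, 3, 7], [6, 8]].
Insert 4: 4 bumps 7 from row 1; 7 bumps 8 from row 2; 8 starts row 3. P = [[1, 2, 3, 4], [6, 7], [8]].
Insert 5: appended to row 1. P = [[1, 2, 3, 4, 5], [6, 7], [8]].

So P = [[1, 2, 3, 4, 5], [6, 7], [8]], Q = [[1, 2, 3, 4, 8], [5, 6], [7]].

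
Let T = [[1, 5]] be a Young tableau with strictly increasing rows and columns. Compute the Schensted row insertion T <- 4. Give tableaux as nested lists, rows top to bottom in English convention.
In row 1, 4 replaces 5 (the leftmost entry greater than 4); 5 is bumped to row 2. 5 starts a new row 2. The new tableau is [[1, 4], [5]].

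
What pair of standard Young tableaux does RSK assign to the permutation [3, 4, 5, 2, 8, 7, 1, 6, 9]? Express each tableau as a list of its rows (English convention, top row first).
Insert each entry of the permutation into P by Schensted row insertion, recording in Q the position of each new cell.

Insert 3: appended to row 1. P = [[3]].
Insert 4: appended to row 1. P = [[3, 4]].
Insert 5: appended to row 1. P = [[3, 4, 5]].
Insert 2: 2 bumps 3 from row 1; 3 starts row 2. P = [[2, 4, 5], [3]].
Insert 8: appended to row 1. P = [[2, 4, 5, 8], [3]].
Insert 7: 7 bumps 8 from row 1; 8 appends to row 2. P = [[2, 4, 5, 7], [3, 8]].
Insert 1: 1 bumps 2 from row 1; 2 bumps 3 from row 2; 3 starts row 3. P = [[1, 4, 5, 7], [2, 8], [3]].
Insert 6: 6 bumps 7 from row 1; 7 bumps 8 from row 2; 8 appends to row 3. P = [[1, 4, 5, 6], [2, 7], [3, 8]].
Insert 9: appended to row 1. P = [[1, 4, 5, 6, 9], [2, 7], [3, 8]].

So P = [[1, 4, 5, 6, 9], [2, 7], [3, 8]], Q = [[1, 2, 3, 5, 9], [4, 6], [7, 8]].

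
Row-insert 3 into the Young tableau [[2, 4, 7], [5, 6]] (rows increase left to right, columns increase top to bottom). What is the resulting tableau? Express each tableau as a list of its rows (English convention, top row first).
In row 1, 3 replaces 4 (the leftmost entry greater than 3); 4 is bumped to row 2. In row 2, 4 replaces 5 (the leftmost entry greater than 4); 5 is bumped to row 3. 5 starts a new row 3. The new tableau is [[2, 3, 7], [4, 6], [5]].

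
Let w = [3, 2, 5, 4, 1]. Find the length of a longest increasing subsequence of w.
2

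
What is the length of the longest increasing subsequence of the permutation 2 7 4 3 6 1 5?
3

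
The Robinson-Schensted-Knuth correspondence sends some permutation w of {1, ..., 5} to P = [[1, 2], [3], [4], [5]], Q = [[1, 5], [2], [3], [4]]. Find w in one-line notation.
5 4 3 1 2

Reverse the RSK construction: for i from n down to 1, find the cell of Q containing i, remove the entry at that cell from P, and reverse-bump it up through P; the value ejected from row 1 is w(i).

Step i=5: Q has 5 at row 1, column 2; remove that cell from P, ejecting 2. So w(5) = 2. P is now [[1], [3], [4], [5]].
Step i=4: Q has 4 at row 4, column 1; remove 5 from row 4 of P and reverse-bump: 5 enters row 3 and ejects 4; 4 enters row 2 and ejects 3; 3 enters row 1 and ejects 1. So w(4) = 1. P is now [[3], [4], [5]].
Step i=3: Q has 3 at row 3, column 1; remove 5 from row 3 of P and reverse-bump: 5 enters row 2 and ejects 4; 4 enters row 1 and ejects 3. So w(3) = 3. P is now [[4], [5]].
Step i=2: Q has 2 at row 2, column 1; remove 5 from row 2 of P and reverse-bump: 5 enters row 1 and ejects 4. So w(2) = 4. P is now [[5]].
Step i=1: Q has 1 at row 1, column 1; remove that cell from P, ejecting 5. So w(1) = 5. P is now [].

So w = 5 4 3 1 2.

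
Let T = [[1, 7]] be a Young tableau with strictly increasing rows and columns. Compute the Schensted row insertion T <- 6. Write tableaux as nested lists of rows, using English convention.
In row 1, 6 replaces 7 (the leftmost entry greater than 6); 7 is bumped to row 2. 7 starts a new row 2. The new tableau is [[1, 6], [7]].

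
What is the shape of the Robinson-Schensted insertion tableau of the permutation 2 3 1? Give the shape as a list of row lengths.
[2, 1]

Row-insert each entry into an empty tableau.

After inserting 2: P = [[2]].
After inserting 3: P = [[2, 3]].
After inserting 1: P = [[1, 3], [2]].

The final insertion tableau P = [[1, 3], [2]] has shape [2, 1].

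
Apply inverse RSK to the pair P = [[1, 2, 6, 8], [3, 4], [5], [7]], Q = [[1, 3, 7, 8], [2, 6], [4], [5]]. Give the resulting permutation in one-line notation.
Reverse the RSK construction: for i from n down to 1, find the cell of Q containing i, remove the entry at that cell from P, and reverse-bump it up through P; the value ejected from row 1 is w(i).

Step i=8: Q has 8 at row 1, column 4; remove that cell from P, ejecting 8. So w(8) = 8. P is now [[1, 2, 6], [3, 4], [5], [7]].
Step i=7: Q has 7 at row 1, column 3; remove that cell from P, ejecting 6. So w(7) = 6. P is now [[1, 2], [3, 4], [5], [7]].
Step i=6: Q has 6 at row 2, column 2; remove 4 from row 2 of P and reverse-bump: 4 enters row 1 and ejects 2. So w(6) = 2. P is now [[1, 4], [3], [5], [7]].
Step i=5: Q has 5 at row 4, column 1; remove 7 from row 4 of P and reverse-bump: 7 enters row 3 and ejects 5; 5 enters row 2 and ejects 3; 3 enters row 1 and ejects 1. So w(5) = 1. P is now [[3, 4], [5], [7]].
Step i=4: Q has 4 at row 3, column 1; remove 7 from row 3 of P and reverse-bump: 7 enters row 2 and ejects 5; 5 enters row 1 and ejects 4. So w(4) = 4. P is now [[3, 5], [7]].
Step i=3: Q has 3 at row 1, column 2; remove that cell from P, ejecting 5. So w(3) = 5. P is now [[3], [7]].
Step i=2: Q has 2 at row 2, column 1; remove 7 from row 2 of P and reverse-bump: 7 enters row 1 and ejects 3. So w(2) = 3. P is now [[7]].
Step i=1: Q has 1 at row 1, column 1; remove that cell from P, ejecting 7. So w(1) = 7. P is now [].

So w = 7 3 5 4 1 2 6 8.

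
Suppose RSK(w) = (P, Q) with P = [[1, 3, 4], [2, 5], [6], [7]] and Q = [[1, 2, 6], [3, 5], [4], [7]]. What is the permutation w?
2 7 6 1 3 5 4

Reverse the RSK construction: for i from n down to 1, find the cell of Q containing i, remove the entry at that cell from P, and reverse-bump it up through P; the value ejected from row 1 is w(i).

Step i=7: Q has 7 at row 4, column 1; remove 7 from row 4 of P and reverse-bump: 7 enters row 3 and ejects 6; 6 enters row 2 and ejects 5; 5 enters row 1 and ejects 4. So w(7) = 4. P is now [[1, 3, 5], [2, 6], [7]].
Step i=6: Q has 6 at row 1, column 3; remove that cell from P, ejecting 5. So w(6) = 5. P is now [[1, 3], [2, 6], [7]].
Step i=5: Q has 5 at row 2, column 2; remove 6 from row 2 of P and reverse-bump: 6 enters row 1 and ejects 3. So w(5) = 3. P is now [[1, 6], [2], [7]].
Step i=4: Q has 4 at row 3, column 1; remove 7 from row 3 of P and reverse-bump: 7 enters row 2 and ejects 2; 2 enters row 1 and ejects 1. So w(4) = 1. P is now [[2, 6], [7]].
Step i=3: Q has 3 at row 2, column 1; remove 7 from row 2 of P and reverse-bump: 7 enters row 1 and ejects 6. So w(3) = 6. P is now [[2, 7]].
Step i=2: Q has 2 at row 1, column 2; remove that cell from P, ejecting 7. So w(2) = 7. P is now [[2]].
Step i=1: Q has 1 at row 1, column 1; remove that cell from P, ejecting 2. So w(1) = 2. P is now [].

So w = 2 7 6 1 3 5 4.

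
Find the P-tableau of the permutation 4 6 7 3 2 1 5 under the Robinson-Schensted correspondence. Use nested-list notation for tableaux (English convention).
P = [[1, 5, 7], [2, 6], [3], [4]]

After inserting 4: P = [[4]].
After inserting 6: P = [[4, 6]].
After inserting 7: P = [[4, 6, 7]].
After inserting 3: P = [[3, 6, 7], [4]].
After inserting 2: P = [[2, 6, 7], [3], [4]].
After inserting 1: P = [[1, 6, 7], [2], [3], [4]].
After inserting 5: P = [[1, 5, 7], [2, 6], [3], [4]].

So P = [[1, 5, 7], [2, 6], [3], [4]].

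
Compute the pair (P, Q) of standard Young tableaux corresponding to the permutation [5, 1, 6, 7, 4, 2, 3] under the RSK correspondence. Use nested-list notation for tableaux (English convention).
Insert each entry of the permutation into P by Schensted row insertion, recording in Q the position of each new cell.

After inserting 5: P = [[5]].
After inserting 1: P = [[1], [5]].
After inserting 6: P = [[1, 6], [5]].
After inserting 7: P = [[1, 6, 7], [5]].
After inserting 4: P = [[1, 4, 7], [5, 6]].
After inserting 2: P = [[1, 2, 7], [4, 6], [5]].
After inserting 3: P = [[1, 2, 3], [4, 6, 7], [5]].

So P = [[1, 2, 3], [4, 6, 7], [5]], Q = [[1, 3, 4], [2, 5, 7], [6]].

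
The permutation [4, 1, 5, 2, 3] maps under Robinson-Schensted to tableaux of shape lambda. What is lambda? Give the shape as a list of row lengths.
[3, 2]

Row-insert each entry into an empty tableau.

After inserting 4: P = [[4]].
After inserting 1: P = [[1], [4]].
After inserting 5: P = [[1, 5], [4]].
After inserting 2: P = [[1, 2], [4, 5]].
After inserting 3: P = [[1, 2, 3], [4, 5]].

The final insertion tableau P = [[1, 2, 3], [4, 5]] has shape [3, 2].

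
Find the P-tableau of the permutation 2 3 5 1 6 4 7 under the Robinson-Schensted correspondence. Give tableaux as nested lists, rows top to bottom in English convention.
P = [[1, 3, 4, 6, 7], [2, 5]]

Insert 2: appended to row 1. P = [[2]].
Insert 3: appended to row 1. P = [[2, 3]].
Insert 5: appended to row 1. P = [[2, 3, 5]].
Insert 1: 1 bumps 2 from row 1; 2 starts row 2. P = [[1, 3, 5], [2]].
Insert 6: appended to row 1. P = [[1, 3, 5, 6], [2]].
Insert 4: 4 bumps 5 from row 1; 5 appends to row 2. P = [[1, 3, 4, 6], [2, 5]].
Insert 7: appended to row 1. P = [[1, 3, 4, 6, 7], [2, 5]].

So P = [[1, 3, 4, 6, 7], [2, 5]].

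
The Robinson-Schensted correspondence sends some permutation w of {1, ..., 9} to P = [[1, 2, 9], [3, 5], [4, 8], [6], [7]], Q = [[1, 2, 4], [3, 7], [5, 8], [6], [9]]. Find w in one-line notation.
7 8 6 9 4 1 5 3 2

Reverse RSK: for i = n, n-1, ..., 1, locate i in Q, remove the corresponding corner cell from P, and reverse-bump its entry up through P; the value ejected from row 1 is w(i).

So w = 7 8 6 9 4 1 5 3 2.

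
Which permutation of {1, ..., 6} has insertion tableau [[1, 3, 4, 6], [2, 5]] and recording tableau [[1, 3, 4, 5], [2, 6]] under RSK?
2 1 3 5 6 4

Reverse the RSK construction: for i from n down to 1, find the cell of Q containing i, remove the entry at that cell from P, and reverse-bump it up through P; the value ejected from row 1 is w(i).

Step i=6: Q has 6 at row 2, column 2; remove 5 from row 2 of P and reverse-bump: 5 enters row 1 and ejects 4. So w(6) = 4. P is now [[1, 3, 5, 6], [2]].
Step i=5: Q has 5 at row 1, column 4; remove that cell from P, ejecting 6. So w(5) = 6. P is now [[1, 3, 5], [2]].
Step i=4: Q has 4 at row 1, column 3; remove that cell from P, ejecting 5. So w(4) = 5. P is now [[1, 3], [2]].
Step i=3: Q has 3 at row 1, column 2; remove that cell from P, ejecting 3. So w(3) = 3. P is now [[1], [2]].
Step i=2: Q has 2 at row 2, column 1; remove 2 from row 2 of P and reverse-bump: 2 enters row 1 and ejects 1. So w(2) = 1. P is now [[2]].
Step i=1: Q has 1 at row 1, column 1; remove that cell from P, ejecting 2. So w(1) = 2. P is now [].

So w = 2 1 3 5 6 4.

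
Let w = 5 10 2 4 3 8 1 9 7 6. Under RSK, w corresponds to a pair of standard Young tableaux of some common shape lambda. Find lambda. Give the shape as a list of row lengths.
Row-insert each entry into an empty tableau.

After inserting 5: P = [[5]].
After inserting 10: P = [[5, 10]].
After inserting 2: P = [[2, 10], [5]].
After inserting 4: P = [[2, 4], [5, 10]].
After inserting 3: P = [[2, 3], [4, 10], [5]].
After inserting 8: P = [[2, 3, 8], [4, 10], [5]].
After inserting 1: P = [[1, 3, 8], [2, 10], [4], [5]].
After inserting 9: P = [[1, 3, 8, 9], [2, 10], [4], [5]].
After inserting 7: P = [[1, 3, 7, 9], [2, 8], [4, 10], [5]].
After inserting 6: P = [[1, 3, 6, 9], [2, 7], [4, 8], [5, 10]].

The final insertion tableau P = [[1, 3, 6, 9], [2, 7], [4, 8], [5, 10]] has shape [4, 2, 2, 2].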